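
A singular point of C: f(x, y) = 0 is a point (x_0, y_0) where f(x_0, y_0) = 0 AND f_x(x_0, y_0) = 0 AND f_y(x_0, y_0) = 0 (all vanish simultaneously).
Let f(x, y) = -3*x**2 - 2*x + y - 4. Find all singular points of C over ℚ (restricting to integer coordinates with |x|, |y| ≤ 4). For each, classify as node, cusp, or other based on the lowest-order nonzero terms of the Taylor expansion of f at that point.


No singular points in the scanned grid; C is smooth there.

Compute partial derivatives:
  f_x = -6*x - 2.
  f_y = 1.
f_y = 1 is a nonzero constant, so f_y never vanishes: no point (x, y) can satisfy f = f_x = f_y = 0. In particular no (x, y) ∈ {−4, ..., 4}² is singular; the curve is smooth.


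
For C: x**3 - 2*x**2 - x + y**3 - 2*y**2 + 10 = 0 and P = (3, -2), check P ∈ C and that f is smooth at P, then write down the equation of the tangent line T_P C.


Tangent line at P: 14*x + 20*y - 2 = 0.

Step 1: f(3, -2) = 0, so P lies on C.
Step 2: partial derivatives
  f_x(x, y) = 3*x**2 - 4*x - 1, f_y(x, y) = 3*y**2 - 4*y.
  f_x(P) = 14, f_y(P) = 20 (gradient nonzero, so P is smooth).
Step 3: tangent line at P: 14·(x − 3) + 20·(y − -2) = 0.
Expanding: 14*x + 20*y - 2 = 0.


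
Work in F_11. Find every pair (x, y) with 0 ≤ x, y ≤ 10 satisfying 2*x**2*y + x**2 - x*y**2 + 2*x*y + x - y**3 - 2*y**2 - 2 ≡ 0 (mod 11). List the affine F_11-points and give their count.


Affine F_11-points: {(1, 0), (1, 1), (1, 7), (2, 1), (2, 7), (2, 10), (3, 6), (4, 2), (7, 5), (7, 9), (7, 10), (8, 3), (9, 0), (9, 2), (9, 9)}; count = 15.

For each of the 121 pairs (x, y) ∈ F_11², evaluate f(x, y) mod 11. Record the zeros.
  x = 0: [0↦9, 1↦6, 2↦4, 3↦8, 4↦1, 5↦10, 6↦7, 7↦8, 8↦7, 9↦9, 10↦8]  zeros at y ∈ ∅
  x = 1: [0↦0, 1↦0, 2↦10, 3↦2, 4↦3, 5↦7, 6↦8, 7↦0, 8↦10, 9↦10, 10↦5]  zeros at y ∈ {0, 1, 7}
  x = 2: [0↦4, 1↦0, 2↦4, 3↦10, 4↦1, 5↦4, 6↦2, 7↦0, 8↦3, 9↦5, 10↦0]  zeros at y ∈ {1, 7, 10}
  x = 3: [0↦10, 1↦6, 2↦8, 3↦10, 4↦6, 5↦1, 6↦0, 7↦8, 8↦8, 9↦5, 10↦4]  zeros at y ∈ {6}
  x = 4: [0↦7, 1↦7, 2↦0, 3↦2, 4↦7, 5↦9, 6↦2, 7↦2, 8↦3, 9↦10, 10↦6]  zeros at y ∈ {2}
  x = 5: [0↦6, 1↦3, 2↦2, 3↦8, 4↦4, 5↦6, 6↦8, 7↦4, 8↦10, 9↦9, 10↦6]  zeros at y ∈ ∅
  x = 6: [0↦7, 1↦5, 2↦3, 3↦6, 4↦8, 5↦3, 6↦7, 7↦3, 8↦7, 9↦2, 10↦4]  zeros at y ∈ ∅
  x = 7: [0↦10, 1↦2, 2↦3, 3↦7, 4↦8, 5↦0, 6↦10, 7↦10, 8↦5, 9↦0, 10↦0]  zeros at y ∈ {5, 9, 10}
  x = 8: [0↦4, 1↦5, 2↦2, 3↦0, 4↦4, 5↦8, 6↦6, 7↦3, 8↦4, 9↦3, 10↦5]  zeros at y ∈ {3}
  x = 9: [0↦0, 1↦3, 2↦0, 3↦7, 4↦7, 5↦5, 6↦6, 7↦4, 8↦4, 9↦0, 10↦8]  zeros at y ∈ {0, 2, 9}
  x = 10: [0↦9, 1↦7, 2↦8, 3↦6, 4↦6, 5↦2, 6↦10, 7↦2, 8↦5, 9↦2, 10↦9]  zeros at y ∈ ∅
Collecting zeros: affine points = {(1, 0), (1, 1), (1, 7), (2, 1), (2, 7), (2, 10), (3, 6), (4, 2), (7, 5), (7, 9), (7, 10), (8, 3), (9, 0), (9, 2), (9, 9)}.
Total count |C(F_11)_aff| = 15.


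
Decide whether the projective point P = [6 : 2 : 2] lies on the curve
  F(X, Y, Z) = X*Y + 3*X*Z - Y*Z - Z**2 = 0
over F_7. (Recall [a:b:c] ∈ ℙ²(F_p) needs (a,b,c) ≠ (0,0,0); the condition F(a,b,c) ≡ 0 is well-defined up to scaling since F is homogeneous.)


F(6,2,2) ≡ 5 (mod 7); P is NOT on the curve.

Evaluate F(6, 2, 2) term-by-term (mod 7).
  X*Y ↦ 1·6·2·1 = 12
  3*X*Z ↦ 3·6·1·2 = 36
  -Y*Z ↦ -1·1·2·2 = -4
  -Z**2 ↦ -1·1·1·4 = -4
Sum: F(6, 2, 2) = (12) + (36) + (-4) + (-4) = 40.
Reducing mod 7: 40 ≡ 5 (mod 7).
Since F(a, b, c) ≡ 5 ≠ 0 (mod 7), P does NOT lie on the curve.


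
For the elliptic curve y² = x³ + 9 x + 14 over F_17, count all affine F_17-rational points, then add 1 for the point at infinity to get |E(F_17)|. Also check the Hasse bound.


Affine points = {(3, 0), (9, 5), (9, 12), (10, 4), (10, 13), (11, 4), (11, 13), (13, 4), (13, 13), (16, 2), (16, 15)}; affine count = 11; |E(F_17)| = 12.

Discriminant check: Δ ∝ 4a³ + 27b² = 4·9³ + 27·14² = 4·729 + 27·196 ≡ 14 (mod 17). Nonzero ⇒ E is nonsingular.
For each x ∈ F_17, compute rhs = x³ + 9·x + 14 mod 17, then count y ∈ F_17 with y² ≡ rhs.
  x = 0: rhs = 14, matching y values: none (0 points).
  x = 1: rhs = 7, matching y values: none (0 points).
  x = 2: rhs = 6, matching y values: none (0 points).
  x = 3: rhs = 0, matching y values: 0 (1 points).
  x = 4: rhs = 12, matching y values: none (0 points).
  x = 5: rhs = 14, matching y values: none (0 points).
  x = 6: rhs = 12, matching y values: none (0 points).
  x = 7: rhs = 12, matching y values: none (0 points).
  x = 8: rhs = 3, matching y values: none (0 points).
  x = 9: rhs = 8, matching y values: 5, 12 (2 points).
  x = 10: rhs = 16, matching y values: 4, 13 (2 points).
  x = 11: rhs = 16, matching y values: 4, 13 (2 points).
  x = 12: rhs = 14, matching y values: none (0 points).
  x = 13: rhs = 16, matching y values: 4, 13 (2 points).
  x = 14: rhs = 11, matching y values: none (0 points).
  x = 15: rhs = 5, matching y values: none (0 points).
  x = 16: rhs = 4, matching y values: 2, 15 (2 points).
Total affine count: 11.
Full point count |E(F_17)| = 11 + 1 = 12.
Hasse bound: |12 − (17+1)| = |-6| = 6 ≤ 2√17 ≈ 8.2462 ✓.


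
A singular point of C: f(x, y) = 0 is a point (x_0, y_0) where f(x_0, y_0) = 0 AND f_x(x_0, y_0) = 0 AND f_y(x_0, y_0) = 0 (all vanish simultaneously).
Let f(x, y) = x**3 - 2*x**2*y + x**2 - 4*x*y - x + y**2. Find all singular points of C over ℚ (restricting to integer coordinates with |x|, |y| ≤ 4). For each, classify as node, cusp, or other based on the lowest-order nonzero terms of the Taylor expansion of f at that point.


Singular points: {(-1, -1)}; classification: cusp.

Compute partial derivatives:
  f_x = 3*x**2 - 4*x*y + 2*x - 4*y - 1.
  f_y = -2*x**2 - 4*x + 2*y.
Scan x_0 ∈ {−4, ..., 4}. For each x_0, f_y(x_0, y) is a polynomial in y; find its integer roots y ∈ {−4, ..., 4}, then test f_x and f at those candidates.
  x = -4: f_y(-4, y) = 2*y - 16; no integer root y with |y| ≤ 4.
  x = -3: f_y(-3, y) = 2*y - 6; vanishes at y ∈ {3}. (-3, 3): f_x = 44 ≠ 0.
  x = -2: f_y(-2, y) = 2*y; vanishes at y ∈ {0}. (-2, 0): f_x = 7 ≠ 0.
  x = -1: f_y(-1, y) = 2*y + 2; vanishes at y ∈ {-1}. (-1, -1): f_x = 0, f = 0 — SINGULAR.
  x = 0: f_y(0, y) = 2*y; vanishes at y ∈ {0}. (0, 0): f_x = -1 ≠ 0.
  x = 1: f_y(1, y) = 2*y - 6; vanishes at y ∈ {3}. (1, 3): f_x = -20 ≠ 0.
  x = 2: f_y(2, y) = 2*y - 16; no integer root y with |y| ≤ 4.
  x = 3: f_y(3, y) = 2*y - 30; no integer root y with |y| ≤ 4.
  x = 4: f_y(4, y) = 2*y - 48; no integer root y with |y| ≤ 4.
Only singular point on the grid: (-1, -1).
Classify: substitute x = -1 + u, y = -1 + v and expand: f = u**3 - 2*u**2*v + v**2.
No constant or linear terms (consistent with a singular point). Quadratic part: v**2. Cubic part: u**3 - 2*u**2*v.
The quadratic part v**2 is a perfect square, so there is a single (double) tangent line v = 0, i.e. y = -1. Restricting the cubic part to that line (v = 0) leaves u**3 ≠ 0, so f is not divisible by v and the branch is v² ≈ -u**3 to lowest order — this is a cusp.
Classification: cusp.


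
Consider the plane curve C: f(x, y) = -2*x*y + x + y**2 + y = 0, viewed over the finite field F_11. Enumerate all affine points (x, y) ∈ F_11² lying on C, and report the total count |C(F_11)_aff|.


Affine F_11-points: {(0, 0), (0, 10), (2, 1), (2, 2), (4, 9), (6, 4), (6, 7), (7, 5), (7, 8), (9, 3)}; count = 10.

For each of the 121 pairs (x, y) ∈ F_11², evaluate f(x, y) mod 11. Record the zeros.
  x = 0: [0↦0, 1↦2, 2↦6, 3↦1, 4↦9, 5↦8, 6↦9, 7↦1, 8↦6, 9↦2, 10↦0]  zeros at y ∈ {0, 10}
  x = 1: [0↦1, 1↦1, 2↦3, 3↦7, 4↦2, 5↦10, 6↦9, 7↦10, 8↦2, 9↦7, 10↦3]  zeros at y ∈ ∅
  x = 2: [0↦2, 1↦0, 2↦0, 3↦2, 4↦6, 5↦1, 6↦9, 7↦8, 8↦9, 9↦1, 10↦6]  zeros at y ∈ {1, 2}
  x = 3: [0↦3, 1↦10, 2↦8, 3↦8, 4↦10, 5↦3, 6↦9, 7↦6, 8↦5, 9↦6, 10↦9]  zeros at y ∈ ∅
  x = 4: [0↦4, 1↦9, 2↦5, 3↦3, 4↦3, 5↦5, 6↦9, 7↦4, 8↦1, 9↦0, 10↦1]  zeros at y ∈ {9}
  x = 5: [0↦5, 1↦8, 2↦2, 3↦9, 4↦7, 5↦7, 6↦9, 7↦2, 8↦8, 9↦5, 10↦4]  zeros at y ∈ ∅
  x = 6: [0↦6, 1↦7, 2↦10, 3↦4, 4↦0, 5↦9, 6↦9, 7↦0, 8↦4, 9↦10, 10↦7]  zeros at y ∈ {4, 7}
  x = 7: [0↦7, 1↦6, 2↦7, 3↦10, 4↦4, 5↦0, 6↦9, 7↦9, 8↦0, 9↦4, 10↦10]  zeros at y ∈ {5, 8}
  x = 8: [0↦8, 1↦5, 2↦4, 3↦5, 4↦8, 5↦2, 6↦9, 7↦7, 8↦7, 9↦9, 10↦2]  zeros at y ∈ ∅
  x = 9: [0↦9, 1↦4, 2↦1, 3↦0, 4↦1, 5↦4, 6↦9, 7↦5, 8↦3, 9↦3, 10↦5]  zeros at y ∈ {3}
  x = 10: [0↦10, 1↦3, 2↦9, 3↦6, 4↦5, 5↦6, 6↦9, 7↦3, 8↦10, 9↦8, 10↦8]  zeros at y ∈ ∅
Collecting zeros: affine points = {(0, 0), (0, 10), (2, 1), (2, 2), (4, 9), (6, 4), (6, 7), (7, 5), (7, 8), (9, 3)}.
Total count |C(F_11)_aff| = 10.


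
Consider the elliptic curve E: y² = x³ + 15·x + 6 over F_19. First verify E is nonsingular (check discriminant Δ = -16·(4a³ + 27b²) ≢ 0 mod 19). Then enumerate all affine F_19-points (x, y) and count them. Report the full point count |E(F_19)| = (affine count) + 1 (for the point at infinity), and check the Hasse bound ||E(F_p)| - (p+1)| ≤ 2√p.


Affine points = {(0, 5), (0, 14), (2, 5), (2, 14), (4, 4), (4, 15), (5, 4), (5, 15), (7, 6), (7, 13), (8, 7), (8, 12), (10, 4), (10, 15), (11, 1), (11, 18), (13, 2), (13, 17), (17, 5), (17, 14), (18, 3), (18, 16)}; affine count = 22; |E(F_19)| = 23.

Discriminant check: Δ ∝ 4a³ + 27b² = 4·15³ + 27·6² = 4·3375 + 27·36 ≡ 13 (mod 19). Nonzero ⇒ E is nonsingular.
For each x ∈ F_19, compute rhs = x³ + 15·x + 6 mod 19, then count y ∈ F_19 with y² ≡ rhs.
  x = 0: rhs = 6, matching y values: 5, 14 (2 points).
  x = 1: rhs = 3, matching y values: none (0 points).
  x = 2: rhs = 6, matching y values: 5, 14 (2 points).
  x = 3: rhs = 2, matching y values: none (0 points).
  x = 4: rhs = 16, matching y values: 4, 15 (2 points).
  x = 5: rhs = 16, matching y values: 4, 15 (2 points).
  x = 6: rhs = 8, matching y values: none (0 points).
  x = 7: rhs = 17, matching y values: 6, 13 (2 points).
  x = 8: rhs = 11, matching y values: 7, 12 (2 points).
  x = 9: rhs = 15, matching y values: none (0 points).
  x = 10: rhs = 16, matching y values: 4, 15 (2 points).
  x = 11: rhs = 1, matching y values: 1, 18 (2 points).
  x = 12: rhs = 14, matching y values: none (0 points).
  x = 13: rhs = 4, matching y values: 2, 17 (2 points).
  x = 14: rhs = 15, matching y values: none (0 points).
  x = 15: rhs = 15, matching y values: none (0 points).
  x = 16: rhs = 10, matching y values: none (0 points).
  x = 17: rhs = 6, matching y values: 5, 14 (2 points).
  x = 18: rhs = 9, matching y values: 3, 16 (2 points).
Total affine count: 22.
Full point count |E(F_19)| = 22 + 1 = 23.
Hasse bound: |23 − (19+1)| = |3| = 3 ≤ 2√19 ≈ 8.7178 ✓.


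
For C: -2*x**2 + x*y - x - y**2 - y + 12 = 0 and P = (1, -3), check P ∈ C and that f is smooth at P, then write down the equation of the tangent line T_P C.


Tangent line at P: -8*x + 6*y + 26 = 0.

Step 1: f(1, -3) = 0, so P lies on C.
Step 2: partial derivatives
  f_x(x, y) = -4*x + y - 1, f_y(x, y) = x - 2*y - 1.
  f_x(P) = -8, f_y(P) = 6 (gradient nonzero, so P is smooth).
Step 3: tangent line at P: -8·(x − 1) + 6·(y − -3) = 0.
Expanding: -8*x + 6*y + 26 = 0.


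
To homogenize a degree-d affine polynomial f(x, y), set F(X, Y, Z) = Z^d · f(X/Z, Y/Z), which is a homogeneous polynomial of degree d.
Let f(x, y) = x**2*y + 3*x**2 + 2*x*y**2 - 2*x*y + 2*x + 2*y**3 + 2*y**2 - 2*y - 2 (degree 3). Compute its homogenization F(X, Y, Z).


F(X, Y, Z) = X**2*Y + 3*X**2*Z + 2*X*Y**2 - 2*X*Y*Z + 2*X*Z**2 + 2*Y**3 + 2*Y**2*Z - 2*Y*Z**2 - 2*Z**3

deg(f) = 3.
Substitute x = X/Z, y = Y/Z into f, then multiply by Z^3.
  monomial 1·x^2·y^1 ↦ 1·X^2·Y^1·Z^0.
  monomial 3·x^2·y^0 ↦ 3·X^2·Y^0·Z^1.
  monomial 2·x^1·y^2 ↦ 2·X^1·Y^2·Z^0.
  monomial -2·x^1·y^1 ↦ -2·X^1·Y^1·Z^1.
  monomial 2·x^1·y^0 ↦ 2·X^1·Y^0·Z^2.
  monomial 2·x^0·y^3 ↦ 2·X^0·Y^3·Z^0.
  monomial 2·x^0·y^2 ↦ 2·X^0·Y^2·Z^1.
  monomial -2·x^0·y^1 ↦ -2·X^0·Y^1·Z^2.
  monomial -2·x^0·y^0 ↦ -2·X^0·Y^0·Z^3.
Collecting: F(X, Y, Z) = X**2*Y + 3*X**2*Z + 2*X*Y**2 - 2*X*Y*Z + 2*X*Z**2 + 2*Y**3 + 2*Y**2*Z - 2*Y*Z**2 - 2*Z**3.


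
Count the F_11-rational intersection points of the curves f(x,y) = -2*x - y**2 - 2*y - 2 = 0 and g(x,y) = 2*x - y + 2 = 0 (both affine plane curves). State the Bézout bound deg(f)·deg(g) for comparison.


Common zeros: {(3, 8), (10, 0)}; count = 2; Bézout bound = 2.

deg(f) = 2, deg(g) = 1, so Bézout bound = 2.
Scan x ∈ F_11. For each x, list the y ∈ F_11 with f(x, y) ≡ 0 and those with g(x, y) ≡ 0 (mod 11); the common zeros in that column are the intersection.
  x = 0: f ≡ 0 at y ∈ ∅; g ≡ 0 at y ∈ {2}; common: ∅.
  x = 1: f ≡ 0 at y ∈ ∅; g ≡ 0 at y ∈ {4}; common: ∅.
  x = 2: f ≡ 0 at y ∈ ∅; g ≡ 0 at y ∈ {6}; common: ∅.
  x = 3: f ≡ 0 at y ∈ {1, 8}; g ≡ 0 at y ∈ {8}; common: {8}.
  x = 4: f ≡ 0 at y ∈ ∅; g ≡ 0 at y ∈ {10}; common: ∅.
  x = 5: f ≡ 0 at y ∈ {10}; g ≡ 0 at y ∈ {1}; common: ∅.
  x = 6: f ≡ 0 at y ∈ {2, 7}; g ≡ 0 at y ∈ {3}; common: ∅.
  x = 7: f ≡ 0 at y ∈ ∅; g ≡ 0 at y ∈ {5}; common: ∅.
  x = 8: f ≡ 0 at y ∈ {3, 6}; g ≡ 0 at y ∈ {7}; common: ∅.
  x = 9: f ≡ 0 at y ∈ {4, 5}; g ≡ 0 at y ∈ {9}; common: ∅.
  x = 10: f ≡ 0 at y ∈ {0, 9}; g ≡ 0 at y ∈ {0}; common: {0}.
Collecting: common zeros = {(3, 8), (10, 0)}, so the count is 2.
Comparison with the Bézout bound: 2 ≤ 2 = deg(f)·deg(g), as expected for curves with no common component (the bound is attained).


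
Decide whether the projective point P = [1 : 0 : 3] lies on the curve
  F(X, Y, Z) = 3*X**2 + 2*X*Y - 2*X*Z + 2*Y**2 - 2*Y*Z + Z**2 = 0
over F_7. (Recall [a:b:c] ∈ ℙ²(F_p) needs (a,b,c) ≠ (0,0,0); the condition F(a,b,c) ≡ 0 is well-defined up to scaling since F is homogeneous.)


F(1,0,3) ≡ 6 (mod 7); P is NOT on the curve.

Evaluate F(1, 0, 3) term-by-term (mod 7).
  3*X**2 ↦ 3·1·1·1 = 3
  2*X*Y ↦ 2·1·0·1 = 0
  -2*X*Z ↦ -2·1·1·3 = -6
  2*Y**2 ↦ 2·1·0·1 = 0
  -2*Y*Z ↦ -2·1·0·3 = 0
  Z**2 ↦ 1·1·1·9 = 9
Sum: F(1, 0, 3) = (3) + (0) + (-6) + (0) + (0) + (9) = 6.
Reducing mod 7: 6 ≡ 6 (mod 7).
Since F(a, b, c) ≡ 6 ≠ 0 (mod 7), P does NOT lie on the curve.


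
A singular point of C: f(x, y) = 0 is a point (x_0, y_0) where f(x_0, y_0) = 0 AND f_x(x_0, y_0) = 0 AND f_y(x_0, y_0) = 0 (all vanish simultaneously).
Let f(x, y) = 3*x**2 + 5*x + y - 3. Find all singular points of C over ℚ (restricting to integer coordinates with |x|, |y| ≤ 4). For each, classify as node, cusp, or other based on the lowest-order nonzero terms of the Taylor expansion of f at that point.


No singular points in the scanned grid; C is smooth there.

Compute partial derivatives:
  f_x = 6*x + 5.
  f_y = 1.
f_y = 1 is a nonzero constant, so f_y never vanishes: no point (x, y) can satisfy f = f_x = f_y = 0. In particular no (x, y) ∈ {−4, ..., 4}² is singular; the curve is smooth.


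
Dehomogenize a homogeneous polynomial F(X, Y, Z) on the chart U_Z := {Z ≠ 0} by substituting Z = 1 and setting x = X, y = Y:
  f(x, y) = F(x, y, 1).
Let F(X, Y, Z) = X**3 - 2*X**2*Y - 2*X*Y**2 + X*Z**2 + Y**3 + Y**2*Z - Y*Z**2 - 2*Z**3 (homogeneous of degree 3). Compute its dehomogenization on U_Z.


f(x, y) = x**3 - 2*x**2*y - 2*x*y**2 + x + y**3 + y**2 - y - 2

On U_Z we set Z = 1. Each monomial c·X^i·Y^j·Z^k in F becomes c·x^i·y^j·1^k = c·x^i·y^j.
Substituting Z = 1: F(X, Y, 1) = x**3 - 2*x**2*y - 2*x*y**2 + x + y**3 + y**2 - y - 2.
Note: deg(f) ≤ deg(F) = 3; strict inequality happens when F is divisible by Z (lost terms).


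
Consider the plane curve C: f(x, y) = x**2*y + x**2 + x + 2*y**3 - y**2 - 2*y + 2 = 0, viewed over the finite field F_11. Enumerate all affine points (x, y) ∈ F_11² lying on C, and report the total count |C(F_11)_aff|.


Affine F_11-points: {(0, 8), (2, 1), (3, 1), (3, 4), (4, 0), (6, 0), (6, 8), (6, 9), (9, 3), (10, 3), (10, 4), (10, 10)}; count = 12.

For each of the 121 pairs (x, y) ∈ F_11², evaluate f(x, y) mod 11. Record the zeros.
  x = 0: [0↦2, 1↦1, 2↦10, 3↦8, 4↦7, 5↦8, 6↦1, 7↦9, 8↦0, 9↦8, 10↦1]  zeros at y ∈ {8}
  x = 1: [0↦4, 1↦4, 2↦3, 3↦2, 4↦2, 5↦4, 6↦9, 7↦7, 8↦10, 9↦8, 10↦2]  zeros at y ∈ ∅
  x = 2: [0↦8, 1↦0, 2↦2, 3↦4, 4↦7, 5↦1, 6↦9, 7↦10, 8↦5, 9↦6, 10↦3]  zeros at y ∈ {1}
  x = 3: [0↦3, 1↦0, 2↦7, 3↦3, 4↦0, 5↦10, 6↦1, 7↦7, 8↦7, 9↦2, 10↦4]  zeros at y ∈ {1, 4}
  x = 4: [0↦0, 1↦4, 2↦7, 3↦10, 4↦3, 5↦9, 6↦7, 7↦9, 8↦5, 9↦7, 10↦5]  zeros at y ∈ {0}
  x = 5: [0↦10, 1↦1, 2↦2, 3↦3, 4↦5, 5↦9, 6↦5, 7↦5, 8↦10, 9↦10, 10↦6]  zeros at y ∈ ∅
  x = 6: [0↦0, 1↦2, 2↦3, 3↦4, 4↦6, 5↦10, 6↦6, 7↦6, 8↦0, 9↦0, 10↦7]  zeros at y ∈ {0, 8, 9}
  x = 7: [0↦3, 1↦7, 2↦10, 3↦2, 4↦6, 5↦1, 6↦10, 7↦1, 8↦8, 9↦10, 10↦8]  zeros at y ∈ ∅
  x = 8: [0↦8, 1↦5, 2↦1, 3↦8, 4↦5, 5↦4, 6↦6, 7↦1, 8↦1, 9↦7, 10↦9]  zeros at y ∈ ∅
  x = 9: [0↦4, 1↦7, 2↦9, 3↦0, 4↦3, 5↦8, 6↦5, 7↦6, 8↦1, 9↦2, 10↦10]  zeros at y ∈ {3}
  x = 10: [0↦2, 1↦2, 2↦1, 3↦0, 4↦0, 5↦2, 6↦7, 7↦5, 8↦8, 9↦6, 10↦0]  zeros at y ∈ {3, 4, 10}
Collecting zeros: affine points = {(0, 8), (2, 1), (3, 1), (3, 4), (4, 0), (6, 0), (6, 8), (6, 9), (9, 3), (10, 3), (10, 4), (10, 10)}.
Total count |C(F_11)_aff| = 12.


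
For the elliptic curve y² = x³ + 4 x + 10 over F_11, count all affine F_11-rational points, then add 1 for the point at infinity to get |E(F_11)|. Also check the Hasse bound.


Affine points = {(1, 2), (1, 9), (2, 2), (2, 9), (3, 4), (3, 7), (5, 1), (5, 10), (8, 2), (8, 9), (9, 4), (9, 7), (10, 4), (10, 7)}; affine count = 14; |E(F_11)| = 15.

Discriminant check: Δ ∝ 4a³ + 27b² = 4·4³ + 27·10² = 4·64 + 27·100 ≡ 8 (mod 11). Nonzero ⇒ E is nonsingular.
For each x ∈ F_11, compute rhs = x³ + 4·x + 10 mod 11, then count y ∈ F_11 with y² ≡ rhs.
  x = 0: rhs = 10, matching y values: none (0 points).
  x = 1: rhs = 4, matching y values: 2, 9 (2 points).
  x = 2: rhs = 4, matching y values: 2, 9 (2 points).
  x = 3: rhs = 5, matching y values: 4, 7 (2 points).
  x = 4: rhs = 2, matching y values: none (0 points).
  x = 5: rhs = 1, matching y values: 1, 10 (2 points).
  x = 6: rhs = 8, matching y values: none (0 points).
  x = 7: rhs = 7, matching y values: none (0 points).
  x = 8: rhs = 4, matching y values: 2, 9 (2 points).
  x = 9: rhs = 5, matching y values: 4, 7 (2 points).
  x = 10: rhs = 5, matching y values: 4, 7 (2 points).
Total affine count: 14.
Full point count |E(F_11)| = 14 + 1 = 15.
Hasse bound: |15 − (11+1)| = |3| = 3 ≤ 2√11 ≈ 6.6332 ✓.


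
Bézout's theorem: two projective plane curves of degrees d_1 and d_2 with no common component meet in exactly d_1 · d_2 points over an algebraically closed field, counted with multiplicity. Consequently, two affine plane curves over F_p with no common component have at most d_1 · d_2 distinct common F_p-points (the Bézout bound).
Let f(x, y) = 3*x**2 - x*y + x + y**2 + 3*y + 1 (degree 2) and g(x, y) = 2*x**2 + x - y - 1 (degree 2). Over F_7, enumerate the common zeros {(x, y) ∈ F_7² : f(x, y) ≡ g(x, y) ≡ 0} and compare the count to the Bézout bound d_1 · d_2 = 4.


Common zeros: {(2, 2)}; count = 1; Bézout bound = 4.

deg(f) = 2, deg(g) = 2, so Bézout bound = 4.
Scan x ∈ F_7. For each x, list the y ∈ F_7 with f(x, y) ≡ 0 and those with g(x, y) ≡ 0 (mod 7); the common zeros in that column are the intersection.
  x = 0: f ≡ 0 at y ∈ ∅; g ≡ 0 at y ∈ {6}; common: ∅.
  x = 1: f ≡ 0 at y ∈ ∅; g ≡ 0 at y ∈ {2}; common: ∅.
  x = 2: f ≡ 0 at y ∈ {2, 4}; g ≡ 0 at y ∈ {2}; common: {2}.
  x = 3: f ≡ 0 at y ∈ {2, 5}; g ≡ 0 at y ∈ {6}; common: ∅.
  x = 4: f ≡ 0 at y ∈ ∅; g ≡ 0 at y ∈ {0}; common: ∅.
  x = 5: f ≡ 0 at y ∈ {3, 6}; g ≡ 0 at y ∈ {5}; common: ∅.
  x = 6: f ≡ 0 at y ∈ {4, 6}; g ≡ 0 at y ∈ {0}; common: ∅.
Collecting: common zeros = {(2, 2)}, so the count is 1.
Comparison with the Bézout bound: 1 ≤ 4 = deg(f)·deg(g), as expected for curves with no common component (the affine F_7-count falls short of the bound because intersections may lie at infinity, over extension fields, or carry multiplicity).


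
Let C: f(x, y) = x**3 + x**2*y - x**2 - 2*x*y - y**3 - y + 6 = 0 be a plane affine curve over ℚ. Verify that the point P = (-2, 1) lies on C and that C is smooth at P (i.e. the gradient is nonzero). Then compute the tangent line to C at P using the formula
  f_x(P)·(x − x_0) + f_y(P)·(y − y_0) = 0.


Tangent line at P: 10*x + 4*y + 16 = 0.

Step 1: f(-2, 1) = 0, so P lies on C.
Step 2: partial derivatives
  f_x(x, y) = 3*x**2 + 2*x*y - 2*x - 2*y, f_y(x, y) = x**2 - 2*x - 3*y**2 - 1.
  f_x(P) = 10, f_y(P) = 4 (gradient nonzero, so P is smooth).
Step 3: tangent line at P: 10·(x − -2) + 4·(y − 1) = 0.
Expanding: 10*x + 4*y + 16 = 0.


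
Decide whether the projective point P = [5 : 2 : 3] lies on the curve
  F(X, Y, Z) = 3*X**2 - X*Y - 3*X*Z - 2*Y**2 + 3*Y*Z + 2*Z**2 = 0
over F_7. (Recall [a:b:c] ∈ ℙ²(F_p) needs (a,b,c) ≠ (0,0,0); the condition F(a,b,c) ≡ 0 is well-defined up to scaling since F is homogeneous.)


F(5,2,3) ≡ 6 (mod 7); P is NOT on the curve.

Evaluate F(5, 2, 3) term-by-term (mod 7).
  3*X**2 ↦ 3·25·1·1 = 75
  -X*Y ↦ -1·5·2·1 = -10
  -3*X*Z ↦ -3·5·1·3 = -45
  -2*Y**2 ↦ -2·1·4·1 = -8
  3*Y*Z ↦ 3·1·2·3 = 18
  2*Z**2 ↦ 2·1·1·9 = 18
Sum: F(5, 2, 3) = (75) + (-10) + (-45) + (-8) + (18) + (18) = 48.
Reducing mod 7: 48 ≡ 6 (mod 7).
Since F(a, b, c) ≡ 6 ≠ 0 (mod 7), P does NOT lie on the curve.


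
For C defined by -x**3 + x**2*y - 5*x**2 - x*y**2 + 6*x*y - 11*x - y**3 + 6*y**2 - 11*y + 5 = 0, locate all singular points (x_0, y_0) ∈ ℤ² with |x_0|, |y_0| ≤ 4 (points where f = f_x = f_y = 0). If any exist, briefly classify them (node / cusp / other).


Singular points: {(-1, 2)}; classification: cusp.

Compute partial derivatives:
  f_x = -3*x**2 + 2*x*y - 10*x - y**2 + 6*y - 11.
  f_y = x**2 - 2*x*y + 6*x - 3*y**2 + 12*y - 11.
Scan x_0 ∈ {−4, ..., 4}. For each x_0, f_y(x_0, y) is a polynomial in y; find its integer roots y ∈ {−4, ..., 4}, then test f_x and f at those candidates.
  x = -4: f_y(-4, y) = -3*y**2 + 20*y - 19; no integer root y with |y| ≤ 4.
  x = -3: f_y(-3, y) = -3*y**2 + 18*y - 20; no integer root y with |y| ≤ 4.
  x = -2: f_y(-2, y) = -3*y**2 + 16*y - 19; no integer root y with |y| ≤ 4.
  x = -1: f_y(-1, y) = -3*y**2 + 14*y - 16; vanishes at y ∈ {2}. (-1, 2): f_x = 0, f = 0 — SINGULAR.
  x = 0: f_y(0, y) = -3*y**2 + 12*y - 11; no integer root y with |y| ≤ 4.
  x = 1: f_y(1, y) = -3*y**2 + 10*y - 4; no integer root y with |y| ≤ 4.
  x = 2: f_y(2, y) = -3*y**2 + 8*y + 5; no integer root y with |y| ≤ 4.
  x = 3: f_y(3, y) = -3*y**2 + 6*y + 16; no integer root y with |y| ≤ 4.
  x = 4: f_y(4, y) = -3*y**2 + 4*y + 29; no integer root y with |y| ≤ 4.
Only singular point on the grid: (-1, 2).
Classify: substitute x = -1 + u, y = 2 + v and expand: f = -u**3 + u**2*v - u*v**2 - v**3 + v**2.
No constant or linear terms (consistent with a singular point). Quadratic part: v**2. Cubic part: -u**3 + u**2*v - u*v**2 - v**3.
The quadratic part v**2 is a perfect square, so there is a single (double) tangent line v = 0, i.e. y = 2. Restricting the cubic part to that line (v = 0) leaves -u**3 ≠ 0, so f is not divisible by v and the branch is v² ≈ u**3 to lowest order — this is a cusp.
Classification: cusp.


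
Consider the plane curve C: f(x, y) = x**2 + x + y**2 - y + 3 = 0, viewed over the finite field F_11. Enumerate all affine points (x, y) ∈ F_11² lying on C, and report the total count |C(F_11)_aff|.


Affine F_11-points: {(0, 6), (1, 3), (1, 9), (2, 2), (2, 10), (5, 0), (5, 1), (8, 2), (8, 10), (9, 3), (9, 9), (10, 6)}; count = 12.

For each of the 121 pairs (x, y) ∈ F_11², evaluate f(x, y) mod 11. Record the zeros.
  x = 0: [0↦3, 1↦3, 2↦5, 3↦9, 4↦4, 5↦1, 6↦0, 7↦1, 8↦4, 9↦9, 10↦5]  zeros at y ∈ {6}
  x = 1: [0↦5, 1↦5, 2↦7, 3↦0, 4↦6, 5↦3, 6↦2, 7↦3, 8↦6, 9↦0, 10↦7]  zeros at y ∈ {3, 9}
  x = 2: [0↦9, 1↦9, 2↦0, 3↦4, 4↦10, 5↦7, 6↦6, 7↦7, 8↦10, 9↦4, 10↦0]  zeros at y ∈ {2, 10}
  x = 3: [0↦4, 1↦4, 2↦6, 3↦10, 4↦5, 5↦2, 6↦1, 7↦2, 8↦5, 9↦10, 10↦6]  zeros at y ∈ ∅
  x = 4: [0↦1, 1↦1, 2↦3, 3↦7, 4↦2, 5↦10, 6↦9, 7↦10, 8↦2, 9↦7, 10↦3]  zeros at y ∈ ∅
  x = 5: [0↦0, 1↦0, 2↦2, 3↦6, 4↦1, 5↦9, 6↦8, 7↦9, 8↦1, 9↦6, 10↦2]  zeros at y ∈ {0, 1}
  x = 6: [0↦1, 1↦1, 2↦3, 3↦7, 4↦2, 5↦10, 6↦9, 7↦10, 8↦2, 9↦7, 10↦3]  zeros at y ∈ ∅
  x = 7: [0↦4, 1↦4, 2↦6, 3↦10, 4↦5, 5↦2, 6↦1, 7↦2, 8↦5, 9↦10, 10↦6]  zeros at y ∈ ∅
  x = 8: [0↦9, 1↦9, 2↦0, 3↦4, 4↦10, 5↦7, 6↦6, 7↦7, 8↦10, 9↦4, 10↦0]  zeros at y ∈ {2, 10}
  x = 9: [0↦5, 1↦5, 2↦7, 3↦0, 4↦6, 5↦3, 6↦2, 7↦3, 8↦6, 9↦0, 10↦7]  zeros at y ∈ {3, 9}
  x = 10: [0↦3, 1↦3, 2↦5, 3↦9, 4↦4, 5↦1, 6↦0, 7↦1, 8↦4, 9↦9, 10↦5]  zeros at y ∈ {6}
Collecting zeros: affine points = {(0, 6), (1, 3), (1, 9), (2, 2), (2, 10), (5, 0), (5, 1), (8, 2), (8, 10), (9, 3), (9, 9), (10, 6)}.
Total count |C(F_11)_aff| = 12.


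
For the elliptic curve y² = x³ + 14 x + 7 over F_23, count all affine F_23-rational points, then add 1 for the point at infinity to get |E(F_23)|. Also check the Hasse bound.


Affine points = {(4, 9), (4, 14), (5, 8), (5, 15), (6, 10), (6, 13), (14, 7), (14, 16), (15, 2), (15, 21), (16, 7), (16, 16), (17, 11), (17, 12), (19, 5), (19, 18)}; affine count = 16; |E(F_23)| = 17.

Discriminant check: Δ ∝ 4a³ + 27b² = 4·14³ + 27·7² = 4·2744 + 27·49 ≡ 17 (mod 23). Nonzero ⇒ E is nonsingular.
For each x ∈ F_23, compute rhs = x³ + 14·x + 7 mod 23, then count y ∈ F_23 with y² ≡ rhs.
  x = 0: rhs = 7, matching y values: none (0 points).
  x = 1: rhs = 22, matching y values: none (0 points).
  x = 2: rhs = 20, matching y values: none (0 points).
  x = 3: rhs = 7, matching y values: none (0 points).
  x = 4: rhs = 12, matching y values: 9, 14 (2 points).
  x = 5: rhs = 18, matching y values: 8, 15 (2 points).
  x = 6: rhs = 8, matching y values: 10, 13 (2 points).
  x = 7: rhs = 11, matching y values: none (0 points).
  x = 8: rhs = 10, matching y values: none (0 points).
  x = 9: rhs = 11, matching y values: none (0 points).
  x = 10: rhs = 20, matching y values: none (0 points).
  x = 11: rhs = 20, matching y values: none (0 points).
  x = 12: rhs = 17, matching y values: none (0 points).
  x = 13: rhs = 17, matching y values: none (0 points).
  x = 14: rhs = 3, matching y values: 7, 16 (2 points).
  x = 15: rhs = 4, matching y values: 2, 21 (2 points).
  x = 16: rhs = 3, matching y values: 7, 16 (2 points).
  x = 17: rhs = 6, matching y values: 11, 12 (2 points).
  x = 18: rhs = 19, matching y values: none (0 points).
  x = 19: rhs = 2, matching y values: 5, 18 (2 points).
  x = 20: rhs = 7, matching y values: none (0 points).
  x = 21: rhs = 17, matching y values: none (0 points).
  x = 22: rhs = 15, matching y values: none (0 points).
Total affine count: 16.
Full point count |E(F_23)| = 16 + 1 = 17.
Hasse bound: |17 − (23+1)| = |-7| = 7 ≤ 2√23 ≈ 9.5917 ✓.


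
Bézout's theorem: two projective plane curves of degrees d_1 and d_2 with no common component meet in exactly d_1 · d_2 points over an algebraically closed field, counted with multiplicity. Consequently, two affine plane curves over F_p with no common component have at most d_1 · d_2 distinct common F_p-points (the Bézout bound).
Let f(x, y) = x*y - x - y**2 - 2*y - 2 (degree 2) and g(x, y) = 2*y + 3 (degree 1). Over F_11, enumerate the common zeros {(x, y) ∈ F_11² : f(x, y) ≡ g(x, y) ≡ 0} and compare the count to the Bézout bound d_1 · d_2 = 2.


Common zeros: {(5, 4)}; count = 1; Bézout bound = 2.

deg(f) = 2, deg(g) = 1, so Bézout bound = 2.
Scan x ∈ F_11. For each x, list the y ∈ F_11 with f(x, y) ≡ 0 and those with g(x, y) ≡ 0 (mod 11); the common zeros in that column are the intersection.
  x = 0: f ≡ 0 at y ∈ ∅; g ≡ 0 at y ∈ {4}; common: ∅.
  x = 1: f ≡ 0 at y ∈ {5}; g ≡ 0 at y ∈ {4}; common: ∅.
  x = 2: f ≡ 0 at y ∈ ∅; g ≡ 0 at y ∈ {4}; common: ∅.
  x = 3: f ≡ 0 at y ∈ {3, 9}; g ≡ 0 at y ∈ {4}; common: ∅.
  x = 4: f ≡ 0 at y ∈ ∅; g ≡ 0 at y ∈ {4}; common: ∅.
  x = 5: f ≡ 0 at y ∈ {4, 10}; g ≡ 0 at y ∈ {4}; common: {4}.
  x = 6: f ≡ 0 at y ∈ ∅; g ≡ 0 at y ∈ {4}; common: ∅.
  x = 7: f ≡ 0 at y ∈ {8}; g ≡ 0 at y ∈ {4}; common: ∅.
  x = 8: f ≡ 0 at y ∈ ∅; g ≡ 0 at y ∈ {4}; common: ∅.
  x = 9: f ≡ 0 at y ∈ {0, 7}; g ≡ 0 at y ∈ {4}; common: ∅.
  x = 10: f ≡ 0 at y ∈ {2, 6}; g ≡ 0 at y ∈ {4}; common: ∅.
Collecting: common zeros = {(5, 4)}, so the count is 1.
Comparison with the Bézout bound: 1 ≤ 2 = deg(f)·deg(g), as expected for curves with no common component (the affine F_11-count falls short of the bound because intersections may lie at infinity, over extension fields, or carry multiplicity).


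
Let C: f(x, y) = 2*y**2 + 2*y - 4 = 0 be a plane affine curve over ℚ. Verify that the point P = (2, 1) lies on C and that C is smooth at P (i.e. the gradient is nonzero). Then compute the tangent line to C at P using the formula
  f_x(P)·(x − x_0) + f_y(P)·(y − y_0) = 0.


Tangent line at P: 6*y - 6 = 0.

Step 1: f(2, 1) = 0, so P lies on C.
Step 2: partial derivatives
  f_x(x, y) = 0, f_y(x, y) = 4*y + 2.
  f_x(P) = 0, f_y(P) = 6 (gradient nonzero, so P is smooth).
Step 3: tangent line at P: 0·(x − 2) + 6·(y − 1) = 0.
Expanding: 6*y - 6 = 0.


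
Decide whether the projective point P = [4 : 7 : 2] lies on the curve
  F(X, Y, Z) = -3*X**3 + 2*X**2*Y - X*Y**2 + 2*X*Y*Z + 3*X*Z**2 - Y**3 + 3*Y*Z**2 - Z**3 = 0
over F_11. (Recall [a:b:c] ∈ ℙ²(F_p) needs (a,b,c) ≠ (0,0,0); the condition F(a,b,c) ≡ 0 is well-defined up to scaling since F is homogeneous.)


F(4,7,2) ≡ 4 (mod 11); P is NOT on the curve.

Evaluate F(4, 7, 2) term-by-term (mod 11).
  -3*X**3 ↦ -3·64·1·1 = -192
  2*X**2*Y ↦ 2·16·7·1 = 224
  -X*Y**2 ↦ -1·4·49·1 = -196
  2*X*Y*Z ↦ 2·4·7·2 = 112
  3*X*Z**2 ↦ 3·4·1·4 = 48
  -Y**3 ↦ -1·1·343·1 = -343
  3*Y*Z**2 ↦ 3·1·7·4 = 84
  -Z**3 ↦ -1·1·1·8 = -8
Sum: F(4, 7, 2) = (-192) + (224) + (-196) + (112) + (48) + (-343) + (84) + (-8) = -271.
Reducing mod 11: -271 ≡ 4 (mod 11).
Since F(a, b, c) ≡ 4 ≠ 0 (mod 11), P does NOT lie on the curve.


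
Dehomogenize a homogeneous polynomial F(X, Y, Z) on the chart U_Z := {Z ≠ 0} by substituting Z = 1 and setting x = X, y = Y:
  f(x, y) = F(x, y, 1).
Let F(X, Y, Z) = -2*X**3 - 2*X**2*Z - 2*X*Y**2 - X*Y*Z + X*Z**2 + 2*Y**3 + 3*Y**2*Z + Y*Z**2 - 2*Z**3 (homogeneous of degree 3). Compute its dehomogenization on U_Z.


f(x, y) = -2*x**3 - 2*x**2 - 2*x*y**2 - x*y + x + 2*y**3 + 3*y**2 + y - 2

On U_Z we set Z = 1. Each monomial c·X^i·Y^j·Z^k in F becomes c·x^i·y^j·1^k = c·x^i·y^j.
Substituting Z = 1: F(X, Y, 1) = -2*x**3 - 2*x**2 - 2*x*y**2 - x*y + x + 2*y**3 + 3*y**2 + y - 2.
Note: deg(f) ≤ deg(F) = 3; strict inequality happens when F is divisible by Z (lost terms).


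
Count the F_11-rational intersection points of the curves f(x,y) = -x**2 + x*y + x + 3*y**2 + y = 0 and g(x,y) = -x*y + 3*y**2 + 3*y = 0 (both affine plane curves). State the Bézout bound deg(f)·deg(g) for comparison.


Common zeros: {(0, 0), (1, 0), (1, 3), (5, 8)}; count = 4; Bézout bound = 4.

deg(f) = 2, deg(g) = 2, so Bézout bound = 4.
Scan x ∈ F_11. For each x, list the y ∈ F_11 with f(x, y) ≡ 0 and those with g(x, y) ≡ 0 (mod 11); the common zeros in that column are the intersection.
  x = 0: f ≡ 0 at y ∈ {0, 7}; g ≡ 0 at y ∈ {0, 10}; common: {0}.
  x = 1: f ≡ 0 at y ∈ {0, 3}; g ≡ 0 at y ∈ {0, 3}; common: {0, 3}.
  x = 2: f ≡ 0 at y ∈ {5}; g ≡ 0 at y ∈ {0, 7}; common: ∅.
  x = 3: f ≡ 0 at y ∈ {3}; g ≡ 0 at y ∈ {0}; common: ∅.
  x = 4: f ≡ 0 at y ∈ {5, 8}; g ≡ 0 at y ∈ {0, 4}; common: ∅.
  x = 5: f ≡ 0 at y ∈ {1, 8}; g ≡ 0 at y ∈ {0, 8}; common: {8}.
  x = 6: f ≡ 0 at y ∈ ∅; g ≡ 0 at y ∈ {0, 1}; common: ∅.
  x = 7: f ≡ 0 at y ∈ ∅; g ≡ 0 at y ∈ {0, 5}; common: ∅.
  x = 8: f ≡ 0 at y ∈ {1, 7}; g ≡ 0 at y ∈ {0, 9}; common: ∅.
  x = 9: f ≡ 0 at y ∈ ∅; g ≡ 0 at y ∈ {0, 2}; common: ∅.
  x = 10: f ≡ 0 at y ∈ ∅; g ≡ 0 at y ∈ {0, 6}; common: ∅.
Collecting: common zeros = {(0, 0), (1, 0), (1, 3), (5, 8)}, so the count is 4.
Comparison with the Bézout bound: 4 ≤ 4 = deg(f)·deg(g), as expected for curves with no common component (the bound is attained).


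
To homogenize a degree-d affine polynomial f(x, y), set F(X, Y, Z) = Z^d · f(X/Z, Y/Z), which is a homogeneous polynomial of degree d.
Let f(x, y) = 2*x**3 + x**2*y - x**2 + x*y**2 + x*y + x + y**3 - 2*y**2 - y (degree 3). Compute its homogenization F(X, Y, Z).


F(X, Y, Z) = 2*X**3 + X**2*Y - X**2*Z + X*Y**2 + X*Y*Z + X*Z**2 + Y**3 - 2*Y**2*Z - Y*Z**2

deg(f) = 3.
Substitute x = X/Z, y = Y/Z into f, then multiply by Z^3.
  monomial 2·x^3·y^0 ↦ 2·X^3·Y^0·Z^0.
  monomial 1·x^2·y^1 ↦ 1·X^2·Y^1·Z^0.
  monomial -1·x^2·y^0 ↦ -1·X^2·Y^0·Z^1.
  monomial 1·x^1·y^2 ↦ 1·X^1·Y^2·Z^0.
  monomial 1·x^1·y^1 ↦ 1·X^1·Y^1·Z^1.
  monomial 1·x^1·y^0 ↦ 1·X^1·Y^0·Z^2.
  monomial 1·x^0·y^3 ↦ 1·X^0·Y^3·Z^0.
  monomial -2·x^0·y^2 ↦ -2·X^0·Y^2·Z^1.
  monomial -1·x^0·y^1 ↦ -1·X^0·Y^1·Z^2.
Collecting: F(X, Y, Z) = 2*X**3 + X**2*Y - X**2*Z + X*Y**2 + X*Y*Z + X*Z**2 + Y**3 - 2*Y**2*Z - Y*Z**2.


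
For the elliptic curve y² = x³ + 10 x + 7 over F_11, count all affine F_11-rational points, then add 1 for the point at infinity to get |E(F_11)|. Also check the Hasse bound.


Affine points = {(3, 3), (3, 8), (4, 1), (4, 10), (8, 4), (8, 7), (9, 1), (9, 10)}; affine count = 8; |E(F_11)| = 9.

Discriminant check: Δ ∝ 4a³ + 27b² = 4·10³ + 27·7² = 4·1000 + 27·49 ≡ 10 (mod 11). Nonzero ⇒ E is nonsingular.
For each x ∈ F_11, compute rhs = x³ + 10·x + 7 mod 11, then count y ∈ F_11 with y² ≡ rhs.
  x = 0: rhs = 7, matching y values: none (0 points).
  x = 1: rhs = 7, matching y values: none (0 points).
  x = 2: rhs = 2, matching y values: none (0 points).
  x = 3: rhs = 9, matching y values: 3, 8 (2 points).
  x = 4: rhs = 1, matching y values: 1, 10 (2 points).
  x = 5: rhs = 6, matching y values: none (0 points).
  x = 6: rhs = 8, matching y values: none (0 points).
  x = 7: rhs = 2, matching y values: none (0 points).
  x = 8: rhs = 5, matching y values: 4, 7 (2 points).
  x = 9: rhs = 1, matching y values: 1, 10 (2 points).
  x = 10: rhs = 7, matching y values: none (0 points).
Total affine count: 8.
Full point count |E(F_11)| = 8 + 1 = 9.
Hasse bound: |9 − (11+1)| = |-3| = 3 ≤ 2√11 ≈ 6.6332 ✓.


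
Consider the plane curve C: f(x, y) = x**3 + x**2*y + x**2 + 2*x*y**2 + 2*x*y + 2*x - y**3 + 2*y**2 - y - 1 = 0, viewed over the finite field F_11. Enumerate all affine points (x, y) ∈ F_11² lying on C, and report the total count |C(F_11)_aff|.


Affine F_11-points: {(0, 7), (1, 4), (2, 9), (4, 2), (4, 4), (6, 7), (6, 8), (6, 10), (7, 5), (8, 7), (10, 6), (10, 10)}; count = 12.

For each of the 121 pairs (x, y) ∈ F_11², evaluate f(x, y) mod 11. Record the zeros.
  x = 0: [0↦10, 1↦10, 2↦8, 3↦9, 4↦7, 5↦7, 6↦3, 7↦0, 8↦3, 9↦6, 10↦3]  zeros at y ∈ {7}
  x = 1: [0↦3, 1↦8, 2↦4, 3↦7, 4↦0, 5↦10, 6↦9, 7↦2, 8↦5, 9↦1, 10↦6]  zeros at y ∈ {4}
  x = 2: [0↦4, 1↦5, 2↦1, 3↦8, 4↦9, 5↦9, 6↦2, 7↦4, 8↦9, 9↦0, 10↦4]  zeros at y ∈ {9}
  x = 3: [0↦8, 1↦7, 2↦5, 3↦7, 4↦7, 5↦10, 6↦10, 7↦1, 8↦10, 9↦9, 10↦3]  zeros at y ∈ ∅
  x = 4: [0↦10, 1↦9, 2↦0, 3↦10, 4↦0, 5↦8, 6↦6, 7↦10, 8↦3, 9↦1, 10↦9]  zeros at y ∈ {2, 4}
  x = 5: [0↦5, 1↦6, 2↦3, 3↦1, 4↦5, 5↦9, 6↦7, 7↦4, 8↦5, 9↦4, 10↦6]  zeros at y ∈ ∅
  x = 6: [0↦10, 1↦4, 2↦9, 3↦8, 4↦6, 5↦8, 6↦8, 7↦0, 8↦0, 9↦2, 10↦0]  zeros at y ∈ {7, 8, 10}
  x = 7: [0↦9, 1↦9, 2↦2, 3↦4, 4↦9, 5↦0, 6↦4, 7↦4, 8↦5, 9↦1, 10↦8]  zeros at y ∈ {5}
  x = 8: [0↦8, 1↦5, 2↦10, 3↦6, 4↦9, 5↦2, 6↦1, 7↦0, 8↦4, 9↦7, 10↦3]  zeros at y ∈ {7}
  x = 9: [0↦2, 1↦9, 2↦6, 3↦9, 4↦1, 5↦9, 6↦5, 7↦5, 8↦3, 9↦4, 10↦2]  zeros at y ∈ ∅
  x = 10: [0↦8, 1↦5, 2↦7, 3↦8, 4↦2, 5↦5, 6↦0, 7↦3, 8↦8, 9↦9, 10↦0]  zeros at y ∈ {6, 10}
Collecting zeros: affine points = {(0, 7), (1, 4), (2, 9), (4, 2), (4, 4), (6, 7), (6, 8), (6, 10), (7, 5), (8, 7), (10, 6), (10, 10)}.
Total count |C(F_11)_aff| = 12.


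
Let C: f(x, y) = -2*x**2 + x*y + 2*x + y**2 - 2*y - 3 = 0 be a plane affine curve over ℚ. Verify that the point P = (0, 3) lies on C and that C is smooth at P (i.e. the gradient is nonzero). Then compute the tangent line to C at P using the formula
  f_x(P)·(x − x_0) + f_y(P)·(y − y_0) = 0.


Tangent line at P: 5*x + 4*y - 12 = 0.

Step 1: f(0, 3) = 0, so P lies on C.
Step 2: partial derivatives
  f_x(x, y) = -4*x + y + 2, f_y(x, y) = x + 2*y - 2.
  f_x(P) = 5, f_y(P) = 4 (gradient nonzero, so P is smooth).
Step 3: tangent line at P: 5·(x − 0) + 4·(y − 3) = 0.
Expanding: 5*x + 4*y - 12 = 0.


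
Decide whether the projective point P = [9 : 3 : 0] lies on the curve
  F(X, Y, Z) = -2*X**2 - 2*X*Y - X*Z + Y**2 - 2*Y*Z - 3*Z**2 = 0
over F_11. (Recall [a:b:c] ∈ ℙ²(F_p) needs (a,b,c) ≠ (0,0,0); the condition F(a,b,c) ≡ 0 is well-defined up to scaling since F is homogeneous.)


F(9,3,0) ≡ 2 (mod 11); P is NOT on the curve.

Evaluate F(9, 3, 0) term-by-term (mod 11).
  -2*X**2 ↦ -2·81·1·1 = -162
  -2*X*Y ↦ -2·9·3·1 = -54
  -X*Z ↦ -1·9·1·0 = 0
  Y**2 ↦ 1·1·9·1 = 9
  -2*Y*Z ↦ -2·1·3·0 = 0
  -3*Z**2 ↦ -3·1·1·0 = 0
Sum: F(9, 3, 0) = (-162) + (-54) + (0) + (9) + (0) + (0) = -207.
Reducing mod 11: -207 ≡ 2 (mod 11).
Since F(a, b, c) ≡ 2 ≠ 0 (mod 11), P does NOT lie on the curve.


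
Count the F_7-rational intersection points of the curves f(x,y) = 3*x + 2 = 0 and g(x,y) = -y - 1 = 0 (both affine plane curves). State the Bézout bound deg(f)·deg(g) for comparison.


Common zeros: {(4, 6)}; count = 1; Bézout bound = 1.

deg(f) = 1, deg(g) = 1, so Bézout bound = 1.
Scan x ∈ F_7. For each x, list the y ∈ F_7 with f(x, y) ≡ 0 and those with g(x, y) ≡ 0 (mod 7); the common zeros in that column are the intersection.
  x = 0: f ≡ 0 at y ∈ ∅; g ≡ 0 at y ∈ {6}; common: ∅.
  x = 1: f ≡ 0 at y ∈ ∅; g ≡ 0 at y ∈ {6}; common: ∅.
  x = 2: f ≡ 0 at y ∈ ∅; g ≡ 0 at y ∈ {6}; common: ∅.
  x = 3: f ≡ 0 at y ∈ ∅; g ≡ 0 at y ∈ {6}; common: ∅.
  x = 4: f ≡ 0 at y ∈ {0, 1, 2, 3, 4, 5, 6}; g ≡ 0 at y ∈ {6}; common: {6}.
  x = 5: f ≡ 0 at y ∈ ∅; g ≡ 0 at y ∈ {6}; common: ∅.
  x = 6: f ≡ 0 at y ∈ ∅; g ≡ 0 at y ∈ {6}; common: ∅.
Collecting: common zeros = {(4, 6)}, so the count is 1.
Comparison with the Bézout bound: 1 ≤ 1 = deg(f)·deg(g), as expected for curves with no common component (the bound is attained).


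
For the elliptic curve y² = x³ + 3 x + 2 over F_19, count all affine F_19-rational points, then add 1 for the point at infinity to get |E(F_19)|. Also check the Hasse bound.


Affine points = {(1, 5), (1, 14), (2, 4), (2, 15), (3, 0), (5, 3), (5, 16), (7, 9), (7, 10), (8, 5), (8, 14), (9, 6), (9, 13), (10, 5), (10, 14), (11, 6), (11, 13), (16, 2), (16, 17), (17, 8), (17, 11), (18, 6), (18, 13)}; affine count = 23; |E(F_19)| = 24.

Discriminant check: Δ ∝ 4a³ + 27b² = 4·3³ + 27·2² = 4·27 + 27·4 ≡ 7 (mod 19). Nonzero ⇒ E is nonsingular.
For each x ∈ F_19, compute rhs = x³ + 3·x + 2 mod 19, then count y ∈ F_19 with y² ≡ rhs.
  x = 0: rhs = 2, matching y values: none (0 points).
  x = 1: rhs = 6, matching y values: 5, 14 (2 points).
  x = 2: rhs = 16, matching y values: 4, 15 (2 points).
  x = 3: rhs = 0, matching y values: 0 (1 points).
  x = 4: rhs = 2, matching y values: none (0 points).
  x = 5: rhs = 9, matching y values: 3, 16 (2 points).
  x = 6: rhs = 8, matching y values: none (0 points).
  x = 7: rhs = 5, matching y values: 9, 10 (2 points).
  x = 8: rhs = 6, matching y values: 5, 14 (2 points).
  x = 9: rhs = 17, matching y values: 6, 13 (2 points).
  x = 10: rhs = 6, matching y values: 5, 14 (2 points).
  x = 11: rhs = 17, matching y values: 6, 13 (2 points).
  x = 12: rhs = 18, matching y values: none (0 points).
  x = 13: rhs = 15, matching y values: none (0 points).
  x = 14: rhs = 14, matching y values: none (0 points).
  x = 15: rhs = 2, matching y values: none (0 points).
  x = 16: rhs = 4, matching y values: 2, 17 (2 points).
  x = 17: rhs = 7, matching y values: 8, 11 (2 points).
  x = 18: rhs = 17, matching y values: 6, 13 (2 points).
Total affine count: 23.
Full point count |E(F_19)| = 23 + 1 = 24.
Hasse bound: |24 − (19+1)| = |4| = 4 ≤ 2√19 ≈ 8.7178 ✓.
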